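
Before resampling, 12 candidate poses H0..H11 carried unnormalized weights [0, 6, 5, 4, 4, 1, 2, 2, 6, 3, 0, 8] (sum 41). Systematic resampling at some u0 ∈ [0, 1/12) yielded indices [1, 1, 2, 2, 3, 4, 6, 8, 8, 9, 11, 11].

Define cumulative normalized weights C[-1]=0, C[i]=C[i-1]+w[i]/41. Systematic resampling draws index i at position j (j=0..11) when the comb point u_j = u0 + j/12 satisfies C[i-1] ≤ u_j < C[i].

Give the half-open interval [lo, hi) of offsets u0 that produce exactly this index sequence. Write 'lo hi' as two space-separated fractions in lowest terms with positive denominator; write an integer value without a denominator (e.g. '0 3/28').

1/492 3/164

C = [0, 6/41, 11/41, 15/41, 19/41, 20/41, 22/41, 24/41, 30/41, 33/41, 33/41, 1]
j=0 picked index 1: u0 ∈ [0, 6/41)
j=1 picked index 1: u0 ∈ [-1/12, 31/492)
j=2 picked index 2: u0 ∈ [-5/246, 25/246)
j=3 picked index 2: u0 ∈ [-17/164, 3/164)
j=4 picked index 3: u0 ∈ [-8/123, 4/123)
j=5 picked index 4: u0 ∈ [-25/492, 23/492)
j=6 picked index 6: u0 ∈ [-1/82, 3/82)
j=7 picked index 8: u0 ∈ [1/492, 73/492)
j=8 picked index 8: u0 ∈ [-10/123, 8/123)
j=9 picked index 9: u0 ∈ [-3/164, 9/164)
j=10 picked index 11: u0 ∈ [-7/246, 1/6)
j=11 picked index 11: u0 ∈ [-55/492, 1/12)
intersection: [1/492, 3/164)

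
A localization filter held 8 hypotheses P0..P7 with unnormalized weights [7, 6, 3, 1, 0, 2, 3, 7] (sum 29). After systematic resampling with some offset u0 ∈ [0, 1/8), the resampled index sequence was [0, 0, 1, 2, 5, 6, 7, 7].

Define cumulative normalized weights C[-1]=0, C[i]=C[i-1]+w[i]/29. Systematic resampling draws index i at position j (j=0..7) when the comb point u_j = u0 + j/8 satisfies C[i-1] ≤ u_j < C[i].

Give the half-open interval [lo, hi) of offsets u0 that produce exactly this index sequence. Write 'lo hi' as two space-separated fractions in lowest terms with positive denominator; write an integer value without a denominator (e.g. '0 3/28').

C = [7/29, 13/29, 16/29, 17/29, 17/29, 19/29, 22/29, 1]
j=0 picked index 0: u0 ∈ [0, 7/29)
j=1 picked index 0: u0 ∈ [-1/8, 27/232)
j=2 picked index 1: u0 ∈ [-1/116, 23/116)
j=3 picked index 2: u0 ∈ [17/232, 41/232)
j=4 picked index 5: u0 ∈ [5/58, 9/58)
j=5 picked index 6: u0 ∈ [7/232, 31/232)
j=6 picked index 7: u0 ∈ [1/116, 1/4)
j=7 picked index 7: u0 ∈ [-27/232, 1/8)
intersection: [5/58, 27/232)

5/58 27/232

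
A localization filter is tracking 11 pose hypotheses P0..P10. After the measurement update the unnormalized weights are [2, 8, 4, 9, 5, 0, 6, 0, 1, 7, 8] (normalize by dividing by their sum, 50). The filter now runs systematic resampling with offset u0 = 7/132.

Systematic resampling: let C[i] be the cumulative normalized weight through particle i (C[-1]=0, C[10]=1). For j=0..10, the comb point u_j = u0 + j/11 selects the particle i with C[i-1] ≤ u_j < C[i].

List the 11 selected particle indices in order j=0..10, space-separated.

1 1 2 3 3 4 6 8 9 10 10

C = [1/25, 1/5, 7/25, 23/50, 14/25, 14/25, 17/25, 17/25, 7/10, 21/25, 1]
j=0: u_0=7/132 ∈ [1/25, 1/5) → index 1
j=1: u_1=19/132 ∈ [1/25, 1/5) → index 1
j=2: u_2=31/132 ∈ [1/5, 7/25) → index 2
j=3: u_3=43/132 ∈ [7/25, 23/50) → index 3
j=4: u_4=5/12 ∈ [7/25, 23/50) → index 3
j=5: u_5=67/132 ∈ [23/50, 14/25) → index 4
j=6: u_6=79/132 ∈ [14/25, 17/25) → index 6
j=7: u_7=91/132 ∈ [17/25, 7/10) → index 8
j=8: u_8=103/132 ∈ [7/10, 21/25) → index 9
j=9: u_9=115/132 ∈ [21/25, 1) → index 10
j=10: u_10=127/132 ∈ [21/25, 1) → index 10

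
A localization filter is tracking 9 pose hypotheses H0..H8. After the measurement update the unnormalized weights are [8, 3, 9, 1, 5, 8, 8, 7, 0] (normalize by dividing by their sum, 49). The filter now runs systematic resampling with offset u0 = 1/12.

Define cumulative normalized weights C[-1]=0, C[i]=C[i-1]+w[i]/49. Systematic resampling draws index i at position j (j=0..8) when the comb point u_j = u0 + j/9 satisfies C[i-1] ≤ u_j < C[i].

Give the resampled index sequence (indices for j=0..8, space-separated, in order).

0 1 2 3 4 5 6 7 7

C = [8/49, 11/49, 20/49, 3/7, 26/49, 34/49, 6/7, 1, 1]
j=0: u_0=1/12 ∈ [0, 8/49) → index 0
j=1: u_1=7/36 ∈ [8/49, 11/49) → index 1
j=2: u_2=11/36 ∈ [11/49, 20/49) → index 2
j=3: u_3=5/12 ∈ [20/49, 3/7) → index 3
j=4: u_4=19/36 ∈ [3/7, 26/49) → index 4
j=5: u_5=23/36 ∈ [26/49, 34/49) → index 5
j=6: u_6=3/4 ∈ [34/49, 6/7) → index 6
j=7: u_7=31/36 ∈ [6/7, 1) → index 7
j=8: u_8=35/36 ∈ [6/7, 1) → index 7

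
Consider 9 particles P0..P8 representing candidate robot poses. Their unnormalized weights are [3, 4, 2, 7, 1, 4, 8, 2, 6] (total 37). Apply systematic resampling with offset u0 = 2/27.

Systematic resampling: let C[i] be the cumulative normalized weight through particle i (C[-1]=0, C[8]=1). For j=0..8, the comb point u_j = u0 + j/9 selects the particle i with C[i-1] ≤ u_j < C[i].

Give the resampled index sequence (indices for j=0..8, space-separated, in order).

0 1 3 3 5 6 6 8 8

C = [3/37, 7/37, 9/37, 16/37, 17/37, 21/37, 29/37, 31/37, 1]
j=0: u_0=2/27 ∈ [0, 3/37) → index 0
j=1: u_1=5/27 ∈ [3/37, 7/37) → index 1
j=2: u_2=8/27 ∈ [9/37, 16/37) → index 3
j=3: u_3=11/27 ∈ [9/37, 16/37) → index 3
j=4: u_4=14/27 ∈ [17/37, 21/37) → index 5
j=5: u_5=17/27 ∈ [21/37, 29/37) → index 6
j=6: u_6=20/27 ∈ [21/37, 29/37) → index 6
j=7: u_7=23/27 ∈ [31/37, 1) → index 8
j=8: u_8=26/27 ∈ [31/37, 1) → index 8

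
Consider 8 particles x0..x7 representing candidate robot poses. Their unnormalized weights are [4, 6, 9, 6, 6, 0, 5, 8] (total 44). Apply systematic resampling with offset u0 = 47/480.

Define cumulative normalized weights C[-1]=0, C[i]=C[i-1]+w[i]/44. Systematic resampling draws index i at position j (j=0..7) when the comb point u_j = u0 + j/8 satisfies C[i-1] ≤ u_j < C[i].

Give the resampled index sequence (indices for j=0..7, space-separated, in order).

1 1 2 3 4 6 7 7

C = [1/11, 5/22, 19/44, 25/44, 31/44, 31/44, 9/11, 1]
j=0: u_0=47/480 ∈ [1/11, 5/22) → index 1
j=1: u_1=107/480 ∈ [1/11, 5/22) → index 1
j=2: u_2=167/480 ∈ [5/22, 19/44) → index 2
j=3: u_3=227/480 ∈ [19/44, 25/44) → index 3
j=4: u_4=287/480 ∈ [25/44, 31/44) → index 4
j=5: u_5=347/480 ∈ [31/44, 9/11) → index 6
j=6: u_6=407/480 ∈ [9/11, 1) → index 7
j=7: u_7=467/480 ∈ [9/11, 1) → index 7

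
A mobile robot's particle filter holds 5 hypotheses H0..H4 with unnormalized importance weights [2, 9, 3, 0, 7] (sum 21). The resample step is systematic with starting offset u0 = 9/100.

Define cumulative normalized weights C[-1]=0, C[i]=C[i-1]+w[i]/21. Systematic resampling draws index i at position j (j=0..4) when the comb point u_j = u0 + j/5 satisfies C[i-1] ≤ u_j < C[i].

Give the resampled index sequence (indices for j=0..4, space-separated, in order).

C = [2/21, 11/21, 2/3, 2/3, 1]
j=0: u_0=9/100 ∈ [0, 2/21) → index 0
j=1: u_1=29/100 ∈ [2/21, 11/21) → index 1
j=2: u_2=49/100 ∈ [2/21, 11/21) → index 1
j=3: u_3=69/100 ∈ [2/3, 1) → index 4
j=4: u_4=89/100 ∈ [2/3, 1) → index 4

0 1 1 4 4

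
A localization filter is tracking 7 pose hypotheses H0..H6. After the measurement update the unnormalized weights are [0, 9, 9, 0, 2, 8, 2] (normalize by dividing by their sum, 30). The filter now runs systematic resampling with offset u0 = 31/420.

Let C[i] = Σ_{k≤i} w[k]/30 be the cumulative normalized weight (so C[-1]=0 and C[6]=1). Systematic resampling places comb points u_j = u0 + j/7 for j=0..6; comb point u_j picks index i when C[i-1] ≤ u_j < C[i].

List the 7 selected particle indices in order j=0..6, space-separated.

C = [0, 3/10, 3/5, 3/5, 2/3, 14/15, 1]
j=0: u_0=31/420 ∈ [0, 3/10) → index 1
j=1: u_1=13/60 ∈ [0, 3/10) → index 1
j=2: u_2=151/420 ∈ [3/10, 3/5) → index 2
j=3: u_3=211/420 ∈ [3/10, 3/5) → index 2
j=4: u_4=271/420 ∈ [3/5, 2/3) → index 4
j=5: u_5=331/420 ∈ [2/3, 14/15) → index 5
j=6: u_6=391/420 ∈ [2/3, 14/15) → index 5

1 1 2 2 4 5 5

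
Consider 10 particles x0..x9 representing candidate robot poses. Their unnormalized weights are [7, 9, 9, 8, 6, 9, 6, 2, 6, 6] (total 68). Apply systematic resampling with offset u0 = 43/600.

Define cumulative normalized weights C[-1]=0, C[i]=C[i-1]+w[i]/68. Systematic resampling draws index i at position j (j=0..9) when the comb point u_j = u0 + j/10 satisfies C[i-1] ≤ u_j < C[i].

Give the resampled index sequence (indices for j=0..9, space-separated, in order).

C = [7/68, 4/17, 25/68, 33/68, 39/68, 12/17, 27/34, 14/17, 31/34, 1]
j=0: u_0=43/600 ∈ [0, 7/68) → index 0
j=1: u_1=103/600 ∈ [7/68, 4/17) → index 1
j=2: u_2=163/600 ∈ [4/17, 25/68) → index 2
j=3: u_3=223/600 ∈ [25/68, 33/68) → index 3
j=4: u_4=283/600 ∈ [25/68, 33/68) → index 3
j=5: u_5=343/600 ∈ [33/68, 39/68) → index 4
j=6: u_6=403/600 ∈ [39/68, 12/17) → index 5
j=7: u_7=463/600 ∈ [12/17, 27/34) → index 6
j=8: u_8=523/600 ∈ [14/17, 31/34) → index 8
j=9: u_9=583/600 ∈ [31/34, 1) → index 9

0 1 2 3 3 4 5 6 8 9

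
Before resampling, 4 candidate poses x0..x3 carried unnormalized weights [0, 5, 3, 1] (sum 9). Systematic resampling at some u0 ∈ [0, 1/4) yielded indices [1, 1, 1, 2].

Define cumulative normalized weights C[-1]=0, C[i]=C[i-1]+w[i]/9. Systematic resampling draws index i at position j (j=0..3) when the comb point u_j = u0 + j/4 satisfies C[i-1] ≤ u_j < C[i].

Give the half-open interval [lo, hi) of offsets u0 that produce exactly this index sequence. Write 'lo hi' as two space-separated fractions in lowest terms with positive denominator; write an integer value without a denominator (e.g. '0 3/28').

C = [0, 5/9, 8/9, 1]
j=0 picked index 1: u0 ∈ [0, 5/9)
j=1 picked index 1: u0 ∈ [-1/4, 11/36)
j=2 picked index 1: u0 ∈ [-1/2, 1/18)
j=3 picked index 2: u0 ∈ [-7/36, 5/36)
intersection: [0, 1/18)

0 1/18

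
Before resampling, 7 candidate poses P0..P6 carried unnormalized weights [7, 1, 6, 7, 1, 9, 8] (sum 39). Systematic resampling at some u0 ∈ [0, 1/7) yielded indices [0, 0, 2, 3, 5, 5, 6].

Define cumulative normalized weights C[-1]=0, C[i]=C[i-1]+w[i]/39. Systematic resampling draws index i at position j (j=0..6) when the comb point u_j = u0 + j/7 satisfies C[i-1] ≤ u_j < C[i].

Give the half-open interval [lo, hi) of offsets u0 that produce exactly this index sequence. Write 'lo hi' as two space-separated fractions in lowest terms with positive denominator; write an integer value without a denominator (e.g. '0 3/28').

C = [7/39, 8/39, 14/39, 7/13, 22/39, 31/39, 1]
j=0 picked index 0: u0 ∈ [0, 7/39)
j=1 picked index 0: u0 ∈ [-1/7, 10/273)
j=2 picked index 2: u0 ∈ [-22/273, 20/273)
j=3 picked index 3: u0 ∈ [-19/273, 10/91)
j=4 picked index 5: u0 ∈ [-2/273, 61/273)
j=5 picked index 5: u0 ∈ [-41/273, 22/273)
j=6 picked index 6: u0 ∈ [-17/273, 1/7)
intersection: [0, 10/273)

0 10/273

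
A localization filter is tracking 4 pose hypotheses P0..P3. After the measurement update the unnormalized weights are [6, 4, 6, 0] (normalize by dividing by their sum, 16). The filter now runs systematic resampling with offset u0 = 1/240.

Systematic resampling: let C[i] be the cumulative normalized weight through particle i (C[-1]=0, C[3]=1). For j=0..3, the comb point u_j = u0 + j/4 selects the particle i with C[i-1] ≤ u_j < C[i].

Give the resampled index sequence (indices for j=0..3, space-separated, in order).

0 0 1 2

C = [3/8, 5/8, 1, 1]
j=0: u_0=1/240 ∈ [0, 3/8) → index 0
j=1: u_1=61/240 ∈ [0, 3/8) → index 0
j=2: u_2=121/240 ∈ [3/8, 5/8) → index 1
j=3: u_3=181/240 ∈ [5/8, 1) → index 2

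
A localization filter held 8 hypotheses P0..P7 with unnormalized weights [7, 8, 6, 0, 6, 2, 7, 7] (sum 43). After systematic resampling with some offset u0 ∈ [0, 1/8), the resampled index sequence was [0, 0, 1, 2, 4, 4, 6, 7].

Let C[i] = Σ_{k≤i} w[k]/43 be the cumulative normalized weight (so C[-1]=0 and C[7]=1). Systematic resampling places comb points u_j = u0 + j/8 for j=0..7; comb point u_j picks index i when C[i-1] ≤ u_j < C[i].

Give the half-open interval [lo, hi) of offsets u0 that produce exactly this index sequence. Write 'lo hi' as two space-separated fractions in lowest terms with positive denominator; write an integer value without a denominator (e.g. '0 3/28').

0 1/344

C = [7/43, 15/43, 21/43, 21/43, 27/43, 29/43, 36/43, 1]
j=0 picked index 0: u0 ∈ [0, 7/43)
j=1 picked index 0: u0 ∈ [-1/8, 13/344)
j=2 picked index 1: u0 ∈ [-15/172, 17/172)
j=3 picked index 2: u0 ∈ [-9/344, 39/344)
j=4 picked index 4: u0 ∈ [-1/86, 11/86)
j=5 picked index 4: u0 ∈ [-47/344, 1/344)
j=6 picked index 6: u0 ∈ [-13/172, 15/172)
j=7 picked index 7: u0 ∈ [-13/344, 1/8)
intersection: [0, 1/344)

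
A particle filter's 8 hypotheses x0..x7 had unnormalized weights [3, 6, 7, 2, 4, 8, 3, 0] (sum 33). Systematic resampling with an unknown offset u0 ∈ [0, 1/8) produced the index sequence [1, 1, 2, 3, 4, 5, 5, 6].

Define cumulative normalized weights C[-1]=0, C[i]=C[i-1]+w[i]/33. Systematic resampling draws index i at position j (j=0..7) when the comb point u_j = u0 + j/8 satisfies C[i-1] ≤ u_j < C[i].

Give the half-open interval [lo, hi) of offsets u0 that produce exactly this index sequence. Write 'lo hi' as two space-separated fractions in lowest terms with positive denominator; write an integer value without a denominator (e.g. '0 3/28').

29/264 1/8

C = [1/11, 3/11, 16/33, 6/11, 2/3, 10/11, 1, 1]
j=0 picked index 1: u0 ∈ [1/11, 3/11)
j=1 picked index 1: u0 ∈ [-3/88, 13/88)
j=2 picked index 2: u0 ∈ [1/44, 31/132)
j=3 picked index 3: u0 ∈ [29/264, 15/88)
j=4 picked index 4: u0 ∈ [1/22, 1/6)
j=5 picked index 5: u0 ∈ [1/24, 25/88)
j=6 picked index 5: u0 ∈ [-1/12, 7/44)
j=7 picked index 6: u0 ∈ [3/88, 1/8)
intersection: [29/264, 1/8)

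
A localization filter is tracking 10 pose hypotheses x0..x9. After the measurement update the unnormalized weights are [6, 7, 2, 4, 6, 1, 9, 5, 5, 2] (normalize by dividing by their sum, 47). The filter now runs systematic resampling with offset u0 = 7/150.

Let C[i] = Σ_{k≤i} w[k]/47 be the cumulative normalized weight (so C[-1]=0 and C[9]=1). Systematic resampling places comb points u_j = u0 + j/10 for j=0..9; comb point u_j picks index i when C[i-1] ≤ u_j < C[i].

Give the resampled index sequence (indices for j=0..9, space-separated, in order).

0 1 1 3 4 5 6 7 7 8

C = [6/47, 13/47, 15/47, 19/47, 25/47, 26/47, 35/47, 40/47, 45/47, 1]
j=0: u_0=7/150 ∈ [0, 6/47) → index 0
j=1: u_1=11/75 ∈ [6/47, 13/47) → index 1
j=2: u_2=37/150 ∈ [6/47, 13/47) → index 1
j=3: u_3=26/75 ∈ [15/47, 19/47) → index 3
j=4: u_4=67/150 ∈ [19/47, 25/47) → index 4
j=5: u_5=41/75 ∈ [25/47, 26/47) → index 5
j=6: u_6=97/150 ∈ [26/47, 35/47) → index 6
j=7: u_7=56/75 ∈ [35/47, 40/47) → index 7
j=8: u_8=127/150 ∈ [35/47, 40/47) → index 7
j=9: u_9=71/75 ∈ [40/47, 45/47) → index 8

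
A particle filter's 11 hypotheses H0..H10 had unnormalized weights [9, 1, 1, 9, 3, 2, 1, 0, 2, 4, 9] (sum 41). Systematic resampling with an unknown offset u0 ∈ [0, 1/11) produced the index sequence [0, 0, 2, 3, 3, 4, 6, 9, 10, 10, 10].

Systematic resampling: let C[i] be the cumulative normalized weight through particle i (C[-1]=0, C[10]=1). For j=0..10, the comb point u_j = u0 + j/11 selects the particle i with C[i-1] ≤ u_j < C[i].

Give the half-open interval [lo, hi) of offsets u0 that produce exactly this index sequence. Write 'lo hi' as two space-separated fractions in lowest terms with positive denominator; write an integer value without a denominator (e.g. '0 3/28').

C = [9/41, 10/41, 11/41, 20/41, 23/41, 25/41, 26/41, 26/41, 28/41, 32/41, 1]
j=0 picked index 0: u0 ∈ [0, 9/41)
j=1 picked index 0: u0 ∈ [-1/11, 58/451)
j=2 picked index 2: u0 ∈ [28/451, 39/451)
j=3 picked index 3: u0 ∈ [-2/451, 97/451)
j=4 picked index 3: u0 ∈ [-43/451, 56/451)
j=5 picked index 4: u0 ∈ [15/451, 48/451)
j=6 picked index 6: u0 ∈ [29/451, 40/451)
j=7 picked index 9: u0 ∈ [21/451, 65/451)
j=8 picked index 10: u0 ∈ [24/451, 3/11)
j=9 picked index 10: u0 ∈ [-17/451, 2/11)
j=10 picked index 10: u0 ∈ [-58/451, 1/11)
intersection: [29/451, 39/451)

29/451 39/451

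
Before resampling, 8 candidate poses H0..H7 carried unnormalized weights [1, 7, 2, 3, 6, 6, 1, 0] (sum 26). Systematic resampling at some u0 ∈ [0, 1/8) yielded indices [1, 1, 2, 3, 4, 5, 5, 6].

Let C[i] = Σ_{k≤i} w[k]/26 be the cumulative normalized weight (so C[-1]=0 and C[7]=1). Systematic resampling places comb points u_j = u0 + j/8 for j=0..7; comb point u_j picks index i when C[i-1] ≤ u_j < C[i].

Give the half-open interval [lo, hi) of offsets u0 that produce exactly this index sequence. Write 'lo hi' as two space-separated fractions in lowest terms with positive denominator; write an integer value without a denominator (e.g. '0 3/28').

C = [1/26, 4/13, 5/13, 1/2, 19/26, 25/26, 1, 1]
j=0 picked index 1: u0 ∈ [1/26, 4/13)
j=1 picked index 1: u0 ∈ [-9/104, 19/104)
j=2 picked index 2: u0 ∈ [3/52, 7/52)
j=3 picked index 3: u0 ∈ [1/104, 1/8)
j=4 picked index 4: u0 ∈ [0, 3/13)
j=5 picked index 5: u0 ∈ [11/104, 35/104)
j=6 picked index 5: u0 ∈ [-1/52, 11/52)
j=7 picked index 6: u0 ∈ [9/104, 1/8)
intersection: [11/104, 1/8)

11/104 1/8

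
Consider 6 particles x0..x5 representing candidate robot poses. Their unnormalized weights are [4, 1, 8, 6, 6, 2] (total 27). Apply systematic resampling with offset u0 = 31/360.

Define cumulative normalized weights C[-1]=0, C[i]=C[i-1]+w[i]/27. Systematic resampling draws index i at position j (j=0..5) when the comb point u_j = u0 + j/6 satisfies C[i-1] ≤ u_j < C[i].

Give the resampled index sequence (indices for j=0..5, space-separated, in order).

C = [4/27, 5/27, 13/27, 19/27, 25/27, 1]
j=0: u_0=31/360 ∈ [0, 4/27) → index 0
j=1: u_1=91/360 ∈ [5/27, 13/27) → index 2
j=2: u_2=151/360 ∈ [5/27, 13/27) → index 2
j=3: u_3=211/360 ∈ [13/27, 19/27) → index 3
j=4: u_4=271/360 ∈ [19/27, 25/27) → index 4
j=5: u_5=331/360 ∈ [19/27, 25/27) → index 4

0 2 2 3 4 4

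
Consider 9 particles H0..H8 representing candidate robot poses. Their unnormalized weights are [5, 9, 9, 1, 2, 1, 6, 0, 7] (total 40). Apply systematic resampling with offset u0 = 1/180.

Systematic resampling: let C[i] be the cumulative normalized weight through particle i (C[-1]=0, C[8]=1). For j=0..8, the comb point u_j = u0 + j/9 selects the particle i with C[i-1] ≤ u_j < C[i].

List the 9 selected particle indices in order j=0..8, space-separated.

0 0 1 1 2 2 5 6 8

C = [1/8, 7/20, 23/40, 3/5, 13/20, 27/40, 33/40, 33/40, 1]
j=0: u_0=1/180 ∈ [0, 1/8) → index 0
j=1: u_1=7/60 ∈ [0, 1/8) → index 0
j=2: u_2=41/180 ∈ [1/8, 7/20) → index 1
j=3: u_3=61/180 ∈ [1/8, 7/20) → index 1
j=4: u_4=9/20 ∈ [7/20, 23/40) → index 2
j=5: u_5=101/180 ∈ [7/20, 23/40) → index 2
j=6: u_6=121/180 ∈ [13/20, 27/40) → index 5
j=7: u_7=47/60 ∈ [27/40, 33/40) → index 6
j=8: u_8=161/180 ∈ [33/40, 1) → index 8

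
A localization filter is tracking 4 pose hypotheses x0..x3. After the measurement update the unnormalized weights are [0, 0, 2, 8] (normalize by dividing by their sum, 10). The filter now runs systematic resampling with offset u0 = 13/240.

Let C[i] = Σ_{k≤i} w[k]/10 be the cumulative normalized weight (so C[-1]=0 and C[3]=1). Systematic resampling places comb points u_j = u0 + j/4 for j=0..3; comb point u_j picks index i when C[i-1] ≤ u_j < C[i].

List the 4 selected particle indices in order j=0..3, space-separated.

2 3 3 3

C = [0, 0, 1/5, 1]
j=0: u_0=13/240 ∈ [0, 1/5) → index 2
j=1: u_1=73/240 ∈ [1/5, 1) → index 3
j=2: u_2=133/240 ∈ [1/5, 1) → index 3
j=3: u_3=193/240 ∈ [1/5, 1) → index 3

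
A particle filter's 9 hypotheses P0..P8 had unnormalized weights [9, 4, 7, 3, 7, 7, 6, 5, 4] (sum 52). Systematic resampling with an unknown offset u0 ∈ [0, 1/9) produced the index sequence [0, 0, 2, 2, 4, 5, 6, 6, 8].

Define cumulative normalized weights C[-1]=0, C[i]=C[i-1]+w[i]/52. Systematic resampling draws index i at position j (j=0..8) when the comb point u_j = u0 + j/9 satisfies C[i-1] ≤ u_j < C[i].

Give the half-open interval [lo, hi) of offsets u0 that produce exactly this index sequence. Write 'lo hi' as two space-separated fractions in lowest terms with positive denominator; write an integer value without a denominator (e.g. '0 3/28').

C = [9/52, 1/4, 5/13, 23/52, 15/26, 37/52, 43/52, 12/13, 1]
j=0 picked index 0: u0 ∈ [0, 9/52)
j=1 picked index 0: u0 ∈ [-1/9, 29/468)
j=2 picked index 2: u0 ∈ [1/36, 19/117)
j=3 picked index 2: u0 ∈ [-1/12, 2/39)
j=4 picked index 4: u0 ∈ [-1/468, 31/234)
j=5 picked index 5: u0 ∈ [5/234, 73/468)
j=6 picked index 6: u0 ∈ [7/156, 25/156)
j=7 picked index 6: u0 ∈ [-31/468, 23/468)
j=8 picked index 8: u0 ∈ [4/117, 1/9)
intersection: [7/156, 23/468)

7/156 23/468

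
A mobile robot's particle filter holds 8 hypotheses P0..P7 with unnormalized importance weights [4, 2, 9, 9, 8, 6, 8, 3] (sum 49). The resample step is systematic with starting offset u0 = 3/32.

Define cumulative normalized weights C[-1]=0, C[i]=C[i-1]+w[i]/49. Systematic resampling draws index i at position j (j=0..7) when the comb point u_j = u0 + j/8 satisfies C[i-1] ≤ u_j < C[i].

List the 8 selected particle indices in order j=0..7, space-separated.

C = [4/49, 6/49, 15/49, 24/49, 32/49, 38/49, 46/49, 1]
j=0: u_0=3/32 ∈ [4/49, 6/49) → index 1
j=1: u_1=7/32 ∈ [6/49, 15/49) → index 2
j=2: u_2=11/32 ∈ [15/49, 24/49) → index 3
j=3: u_3=15/32 ∈ [15/49, 24/49) → index 3
j=4: u_4=19/32 ∈ [24/49, 32/49) → index 4
j=5: u_5=23/32 ∈ [32/49, 38/49) → index 5
j=6: u_6=27/32 ∈ [38/49, 46/49) → index 6
j=7: u_7=31/32 ∈ [46/49, 1) → index 7

1 2 3 3 4 5 6 7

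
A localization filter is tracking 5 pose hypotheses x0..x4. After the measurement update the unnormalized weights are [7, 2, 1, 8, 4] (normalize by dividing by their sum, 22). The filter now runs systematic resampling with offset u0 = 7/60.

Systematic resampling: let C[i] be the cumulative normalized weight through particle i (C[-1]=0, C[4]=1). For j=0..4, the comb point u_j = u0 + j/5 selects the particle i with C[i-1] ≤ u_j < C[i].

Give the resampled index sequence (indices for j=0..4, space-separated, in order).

C = [7/22, 9/22, 5/11, 9/11, 1]
j=0: u_0=7/60 ∈ [0, 7/22) → index 0
j=1: u_1=19/60 ∈ [0, 7/22) → index 0
j=2: u_2=31/60 ∈ [5/11, 9/11) → index 3
j=3: u_3=43/60 ∈ [5/11, 9/11) → index 3
j=4: u_4=11/12 ∈ [9/11, 1) → index 4

0 0 3 3 4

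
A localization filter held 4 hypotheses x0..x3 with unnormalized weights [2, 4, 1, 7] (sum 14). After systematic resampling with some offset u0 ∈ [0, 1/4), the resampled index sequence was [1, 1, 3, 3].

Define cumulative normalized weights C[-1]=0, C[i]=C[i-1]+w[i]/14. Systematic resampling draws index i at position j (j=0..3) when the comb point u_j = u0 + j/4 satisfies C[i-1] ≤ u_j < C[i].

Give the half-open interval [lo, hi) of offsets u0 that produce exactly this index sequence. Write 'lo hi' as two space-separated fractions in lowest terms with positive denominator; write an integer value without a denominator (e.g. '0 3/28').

1/7 5/28

C = [1/7, 3/7, 1/2, 1]
j=0 picked index 1: u0 ∈ [1/7, 3/7)
j=1 picked index 1: u0 ∈ [-3/28, 5/28)
j=2 picked index 3: u0 ∈ [0, 1/2)
j=3 picked index 3: u0 ∈ [-1/4, 1/4)
intersection: [1/7, 5/28)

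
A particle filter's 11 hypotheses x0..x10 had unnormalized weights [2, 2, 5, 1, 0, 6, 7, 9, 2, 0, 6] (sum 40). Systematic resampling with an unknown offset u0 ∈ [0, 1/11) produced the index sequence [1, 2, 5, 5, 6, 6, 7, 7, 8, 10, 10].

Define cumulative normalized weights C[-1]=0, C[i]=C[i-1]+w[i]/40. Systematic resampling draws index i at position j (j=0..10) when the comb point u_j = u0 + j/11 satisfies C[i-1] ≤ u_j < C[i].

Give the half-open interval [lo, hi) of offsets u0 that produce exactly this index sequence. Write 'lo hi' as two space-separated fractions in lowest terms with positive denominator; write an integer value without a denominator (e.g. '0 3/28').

C = [1/20, 1/10, 9/40, 1/4, 1/4, 2/5, 23/40, 4/5, 17/20, 17/20, 1]
j=0 picked index 1: u0 ∈ [1/20, 1/10)
j=1 picked index 2: u0 ∈ [1/110, 59/440)
j=2 picked index 5: u0 ∈ [3/44, 12/55)
j=3 picked index 5: u0 ∈ [-1/44, 7/55)
j=4 picked index 6: u0 ∈ [2/55, 93/440)
j=5 picked index 6: u0 ∈ [-3/55, 53/440)
j=6 picked index 7: u0 ∈ [13/440, 14/55)
j=7 picked index 7: u0 ∈ [-27/440, 9/55)
j=8 picked index 8: u0 ∈ [4/55, 27/220)
j=9 picked index 10: u0 ∈ [7/220, 2/11)
j=10 picked index 10: u0 ∈ [-13/220, 1/11)
intersection: [4/55, 1/11)

4/55 1/11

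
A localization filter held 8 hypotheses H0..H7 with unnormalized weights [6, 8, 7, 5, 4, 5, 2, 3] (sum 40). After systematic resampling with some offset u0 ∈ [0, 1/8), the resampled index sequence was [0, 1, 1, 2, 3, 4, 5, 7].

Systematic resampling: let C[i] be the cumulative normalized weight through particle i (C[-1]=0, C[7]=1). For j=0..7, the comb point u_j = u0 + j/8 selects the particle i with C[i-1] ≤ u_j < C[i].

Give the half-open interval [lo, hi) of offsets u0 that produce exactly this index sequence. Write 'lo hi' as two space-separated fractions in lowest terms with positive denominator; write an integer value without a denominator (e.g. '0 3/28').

1/20 1/10

C = [3/20, 7/20, 21/40, 13/20, 3/4, 7/8, 37/40, 1]
j=0 picked index 0: u0 ∈ [0, 3/20)
j=1 picked index 1: u0 ∈ [1/40, 9/40)
j=2 picked index 1: u0 ∈ [-1/10, 1/10)
j=3 picked index 2: u0 ∈ [-1/40, 3/20)
j=4 picked index 3: u0 ∈ [1/40, 3/20)
j=5 picked index 4: u0 ∈ [1/40, 1/8)
j=6 picked index 5: u0 ∈ [0, 1/8)
j=7 picked index 7: u0 ∈ [1/20, 1/8)
intersection: [1/20, 1/10)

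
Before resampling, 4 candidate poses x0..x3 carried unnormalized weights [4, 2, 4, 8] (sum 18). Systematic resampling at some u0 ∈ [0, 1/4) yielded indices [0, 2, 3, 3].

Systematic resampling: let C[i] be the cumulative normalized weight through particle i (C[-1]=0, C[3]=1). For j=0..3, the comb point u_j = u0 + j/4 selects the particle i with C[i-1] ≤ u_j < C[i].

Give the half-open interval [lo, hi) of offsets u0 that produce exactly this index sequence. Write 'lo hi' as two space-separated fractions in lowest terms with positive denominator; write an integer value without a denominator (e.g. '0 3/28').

1/12 2/9

C = [2/9, 1/3, 5/9, 1]
j=0 picked index 0: u0 ∈ [0, 2/9)
j=1 picked index 2: u0 ∈ [1/12, 11/36)
j=2 picked index 3: u0 ∈ [1/18, 1/2)
j=3 picked index 3: u0 ∈ [-7/36, 1/4)
intersection: [1/12, 2/9)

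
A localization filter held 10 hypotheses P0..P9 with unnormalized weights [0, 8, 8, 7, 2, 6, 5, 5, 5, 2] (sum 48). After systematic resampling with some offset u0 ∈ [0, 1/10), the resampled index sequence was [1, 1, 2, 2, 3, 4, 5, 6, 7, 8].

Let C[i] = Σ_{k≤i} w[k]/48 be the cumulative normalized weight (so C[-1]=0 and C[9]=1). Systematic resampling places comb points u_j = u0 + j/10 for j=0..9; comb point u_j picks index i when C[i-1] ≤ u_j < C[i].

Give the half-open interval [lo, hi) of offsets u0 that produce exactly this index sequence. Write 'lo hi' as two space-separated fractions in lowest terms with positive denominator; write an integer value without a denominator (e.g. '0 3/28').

C = [0, 1/6, 1/3, 23/48, 25/48, 31/48, 3/4, 41/48, 23/24, 1]
j=0 picked index 1: u0 ∈ [0, 1/6)
j=1 picked index 1: u0 ∈ [-1/10, 1/15)
j=2 picked index 2: u0 ∈ [-1/30, 2/15)
j=3 picked index 2: u0 ∈ [-2/15, 1/30)
j=4 picked index 3: u0 ∈ [-1/15, 19/240)
j=5 picked index 4: u0 ∈ [-1/48, 1/48)
j=6 picked index 5: u0 ∈ [-19/240, 11/240)
j=7 picked index 6: u0 ∈ [-13/240, 1/20)
j=8 picked index 7: u0 ∈ [-1/20, 13/240)
j=9 picked index 8: u0 ∈ [-11/240, 7/120)
intersection: [0, 1/48)

0 1/48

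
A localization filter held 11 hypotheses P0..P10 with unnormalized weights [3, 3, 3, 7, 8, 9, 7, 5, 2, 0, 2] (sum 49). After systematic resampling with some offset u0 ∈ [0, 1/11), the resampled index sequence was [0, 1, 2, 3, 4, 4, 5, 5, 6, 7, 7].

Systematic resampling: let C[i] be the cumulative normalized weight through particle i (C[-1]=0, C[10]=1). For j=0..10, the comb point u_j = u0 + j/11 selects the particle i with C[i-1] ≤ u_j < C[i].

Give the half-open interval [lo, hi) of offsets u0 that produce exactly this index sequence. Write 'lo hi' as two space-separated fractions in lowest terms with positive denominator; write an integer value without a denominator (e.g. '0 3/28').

C = [3/49, 6/49, 9/49, 16/49, 24/49, 33/49, 40/49, 45/49, 47/49, 47/49, 1]
j=0 picked index 0: u0 ∈ [0, 3/49)
j=1 picked index 1: u0 ∈ [-16/539, 17/539)
j=2 picked index 2: u0 ∈ [-32/539, 1/539)
j=3 picked index 3: u0 ∈ [-48/539, 29/539)
j=4 picked index 4: u0 ∈ [-20/539, 68/539)
j=5 picked index 4: u0 ∈ [-69/539, 19/539)
j=6 picked index 5: u0 ∈ [-30/539, 69/539)
j=7 picked index 5: u0 ∈ [-79/539, 20/539)
j=8 picked index 6: u0 ∈ [-29/539, 48/539)
j=9 picked index 7: u0 ∈ [-1/539, 54/539)
j=10 picked index 7: u0 ∈ [-50/539, 5/539)
intersection: [0, 1/539)

0 1/539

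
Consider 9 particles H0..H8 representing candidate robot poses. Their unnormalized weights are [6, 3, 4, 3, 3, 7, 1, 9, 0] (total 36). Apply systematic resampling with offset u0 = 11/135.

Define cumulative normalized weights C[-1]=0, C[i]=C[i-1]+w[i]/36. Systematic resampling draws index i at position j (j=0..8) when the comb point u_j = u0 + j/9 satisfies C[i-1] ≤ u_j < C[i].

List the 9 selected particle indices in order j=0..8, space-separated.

0 1 2 3 4 5 6 7 7

C = [1/6, 1/4, 13/36, 4/9, 19/36, 13/18, 3/4, 1, 1]
j=0: u_0=11/135 ∈ [0, 1/6) → index 0
j=1: u_1=26/135 ∈ [1/6, 1/4) → index 1
j=2: u_2=41/135 ∈ [1/4, 13/36) → index 2
j=3: u_3=56/135 ∈ [13/36, 4/9) → index 3
j=4: u_4=71/135 ∈ [4/9, 19/36) → index 4
j=5: u_5=86/135 ∈ [19/36, 13/18) → index 5
j=6: u_6=101/135 ∈ [13/18, 3/4) → index 6
j=7: u_7=116/135 ∈ [3/4, 1) → index 7
j=8: u_8=131/135 ∈ [3/4, 1) → index 7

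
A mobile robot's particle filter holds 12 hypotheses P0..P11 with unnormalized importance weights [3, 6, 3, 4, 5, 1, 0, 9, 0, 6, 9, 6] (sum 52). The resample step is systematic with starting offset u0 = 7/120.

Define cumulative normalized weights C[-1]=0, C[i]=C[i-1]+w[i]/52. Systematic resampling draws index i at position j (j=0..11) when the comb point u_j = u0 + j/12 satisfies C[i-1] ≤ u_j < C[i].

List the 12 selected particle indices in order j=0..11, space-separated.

1 1 2 4 4 7 7 9 10 10 11 11

C = [3/52, 9/52, 3/13, 4/13, 21/52, 11/26, 11/26, 31/52, 31/52, 37/52, 23/26, 1]
j=0: u_0=7/120 ∈ [3/52, 9/52) → index 1
j=1: u_1=17/120 ∈ [3/52, 9/52) → index 1
j=2: u_2=9/40 ∈ [9/52, 3/13) → index 2
j=3: u_3=37/120 ∈ [4/13, 21/52) → index 4
j=4: u_4=47/120 ∈ [4/13, 21/52) → index 4
j=5: u_5=19/40 ∈ [11/26, 31/52) → index 7
j=6: u_6=67/120 ∈ [11/26, 31/52) → index 7
j=7: u_7=77/120 ∈ [31/52, 37/52) → index 9
j=8: u_8=29/40 ∈ [37/52, 23/26) → index 10
j=9: u_9=97/120 ∈ [37/52, 23/26) → index 10
j=10: u_10=107/120 ∈ [23/26, 1) → index 11
j=11: u_11=39/40 ∈ [23/26, 1) → index 11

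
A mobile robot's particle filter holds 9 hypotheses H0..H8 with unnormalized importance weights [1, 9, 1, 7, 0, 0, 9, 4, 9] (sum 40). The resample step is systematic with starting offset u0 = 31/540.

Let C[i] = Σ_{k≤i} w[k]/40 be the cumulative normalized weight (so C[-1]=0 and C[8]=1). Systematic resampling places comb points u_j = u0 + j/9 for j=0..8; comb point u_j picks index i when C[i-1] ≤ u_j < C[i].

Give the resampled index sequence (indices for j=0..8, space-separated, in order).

1 1 3 3 6 6 7 8 8

C = [1/40, 1/4, 11/40, 9/20, 9/20, 9/20, 27/40, 31/40, 1]
j=0: u_0=31/540 ∈ [1/40, 1/4) → index 1
j=1: u_1=91/540 ∈ [1/40, 1/4) → index 1
j=2: u_2=151/540 ∈ [11/40, 9/20) → index 3
j=3: u_3=211/540 ∈ [11/40, 9/20) → index 3
j=4: u_4=271/540 ∈ [9/20, 27/40) → index 6
j=5: u_5=331/540 ∈ [9/20, 27/40) → index 6
j=6: u_6=391/540 ∈ [27/40, 31/40) → index 7
j=7: u_7=451/540 ∈ [31/40, 1) → index 8
j=8: u_8=511/540 ∈ [31/40, 1) → index 8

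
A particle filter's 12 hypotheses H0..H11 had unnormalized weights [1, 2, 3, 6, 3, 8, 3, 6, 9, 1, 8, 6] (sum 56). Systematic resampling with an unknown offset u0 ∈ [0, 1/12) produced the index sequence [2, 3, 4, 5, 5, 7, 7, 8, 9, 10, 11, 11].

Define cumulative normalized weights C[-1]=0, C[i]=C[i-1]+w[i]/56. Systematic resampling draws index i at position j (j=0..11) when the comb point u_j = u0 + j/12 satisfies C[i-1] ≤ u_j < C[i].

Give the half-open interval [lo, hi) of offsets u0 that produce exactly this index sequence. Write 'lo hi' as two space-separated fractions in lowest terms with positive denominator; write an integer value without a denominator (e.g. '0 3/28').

C = [1/56, 3/56, 3/28, 3/14, 15/56, 23/56, 13/28, 4/7, 41/56, 3/4, 25/28, 1]
j=0 picked index 2: u0 ∈ [3/56, 3/28)
j=1 picked index 3: u0 ∈ [1/42, 11/84)
j=2 picked index 4: u0 ∈ [1/21, 17/168)
j=3 picked index 5: u0 ∈ [1/56, 9/56)
j=4 picked index 5: u0 ∈ [-11/168, 13/168)
j=5 picked index 7: u0 ∈ [1/21, 13/84)
j=6 picked index 7: u0 ∈ [-1/28, 1/14)
j=7 picked index 8: u0 ∈ [-1/84, 25/168)
j=8 picked index 9: u0 ∈ [11/168, 1/12)
j=9 picked index 10: u0 ∈ [0, 1/7)
j=10 picked index 11: u0 ∈ [5/84, 1/6)
j=11 picked index 11: u0 ∈ [-1/42, 1/12)
intersection: [11/168, 1/14)

11/168 1/14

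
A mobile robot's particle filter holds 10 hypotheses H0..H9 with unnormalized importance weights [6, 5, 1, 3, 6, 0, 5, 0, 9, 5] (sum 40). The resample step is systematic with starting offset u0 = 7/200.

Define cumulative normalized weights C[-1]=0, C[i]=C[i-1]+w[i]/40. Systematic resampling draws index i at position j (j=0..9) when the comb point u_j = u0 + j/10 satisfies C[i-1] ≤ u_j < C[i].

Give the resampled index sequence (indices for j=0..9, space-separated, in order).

0 0 1 3 4 6 6 8 8 9

C = [3/20, 11/40, 3/10, 3/8, 21/40, 21/40, 13/20, 13/20, 7/8, 1]
j=0: u_0=7/200 ∈ [0, 3/20) → index 0
j=1: u_1=27/200 ∈ [0, 3/20) → index 0
j=2: u_2=47/200 ∈ [3/20, 11/40) → index 1
j=3: u_3=67/200 ∈ [3/10, 3/8) → index 3
j=4: u_4=87/200 ∈ [3/8, 21/40) → index 4
j=5: u_5=107/200 ∈ [21/40, 13/20) → index 6
j=6: u_6=127/200 ∈ [21/40, 13/20) → index 6
j=7: u_7=147/200 ∈ [13/20, 7/8) → index 8
j=8: u_8=167/200 ∈ [13/20, 7/8) → index 8
j=9: u_9=187/200 ∈ [7/8, 1) → index 9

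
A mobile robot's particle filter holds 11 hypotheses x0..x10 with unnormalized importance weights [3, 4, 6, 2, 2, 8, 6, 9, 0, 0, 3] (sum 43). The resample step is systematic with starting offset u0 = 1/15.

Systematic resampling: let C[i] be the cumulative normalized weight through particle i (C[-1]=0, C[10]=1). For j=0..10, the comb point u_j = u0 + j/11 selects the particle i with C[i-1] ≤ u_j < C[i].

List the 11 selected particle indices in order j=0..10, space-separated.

C = [3/43, 7/43, 13/43, 15/43, 17/43, 25/43, 31/43, 40/43, 40/43, 40/43, 1]
j=0: u_0=1/15 ∈ [0, 3/43) → index 0
j=1: u_1=26/165 ∈ [3/43, 7/43) → index 1
j=2: u_2=41/165 ∈ [7/43, 13/43) → index 2
j=3: u_3=56/165 ∈ [13/43, 15/43) → index 3
j=4: u_4=71/165 ∈ [17/43, 25/43) → index 5
j=5: u_5=86/165 ∈ [17/43, 25/43) → index 5
j=6: u_6=101/165 ∈ [25/43, 31/43) → index 6
j=7: u_7=116/165 ∈ [25/43, 31/43) → index 6
j=8: u_8=131/165 ∈ [31/43, 40/43) → index 7
j=9: u_9=146/165 ∈ [31/43, 40/43) → index 7
j=10: u_10=161/165 ∈ [40/43, 1) → index 10

0 1 2 3 5 5 6 6 7 7 10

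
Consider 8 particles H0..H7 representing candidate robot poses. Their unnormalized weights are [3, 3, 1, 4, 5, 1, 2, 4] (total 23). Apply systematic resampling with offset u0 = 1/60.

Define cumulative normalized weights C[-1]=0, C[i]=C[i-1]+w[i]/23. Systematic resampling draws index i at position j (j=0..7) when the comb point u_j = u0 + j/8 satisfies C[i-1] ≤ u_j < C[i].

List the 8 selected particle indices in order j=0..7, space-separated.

0 1 2 3 4 4 6 7

C = [3/23, 6/23, 7/23, 11/23, 16/23, 17/23, 19/23, 1]
j=0: u_0=1/60 ∈ [0, 3/23) → index 0
j=1: u_1=17/120 ∈ [3/23, 6/23) → index 1
j=2: u_2=4/15 ∈ [6/23, 7/23) → index 2
j=3: u_3=47/120 ∈ [7/23, 11/23) → index 3
j=4: u_4=31/60 ∈ [11/23, 16/23) → index 4
j=5: u_5=77/120 ∈ [11/23, 16/23) → index 4
j=6: u_6=23/30 ∈ [17/23, 19/23) → index 6
j=7: u_7=107/120 ∈ [19/23, 1) → index 7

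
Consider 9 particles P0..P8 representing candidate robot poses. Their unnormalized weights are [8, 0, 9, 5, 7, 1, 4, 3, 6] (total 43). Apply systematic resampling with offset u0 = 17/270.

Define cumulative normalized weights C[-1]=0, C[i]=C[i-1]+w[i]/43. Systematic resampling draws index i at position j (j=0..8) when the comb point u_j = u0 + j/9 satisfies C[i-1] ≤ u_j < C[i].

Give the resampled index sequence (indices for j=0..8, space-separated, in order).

C = [8/43, 8/43, 17/43, 22/43, 29/43, 30/43, 34/43, 37/43, 1]
j=0: u_0=17/270 ∈ [0, 8/43) → index 0
j=1: u_1=47/270 ∈ [0, 8/43) → index 0
j=2: u_2=77/270 ∈ [8/43, 17/43) → index 2
j=3: u_3=107/270 ∈ [17/43, 22/43) → index 3
j=4: u_4=137/270 ∈ [17/43, 22/43) → index 3
j=5: u_5=167/270 ∈ [22/43, 29/43) → index 4
j=6: u_6=197/270 ∈ [30/43, 34/43) → index 6
j=7: u_7=227/270 ∈ [34/43, 37/43) → index 7
j=8: u_8=257/270 ∈ [37/43, 1) → index 8

0 0 2 3 3 4 6 7 8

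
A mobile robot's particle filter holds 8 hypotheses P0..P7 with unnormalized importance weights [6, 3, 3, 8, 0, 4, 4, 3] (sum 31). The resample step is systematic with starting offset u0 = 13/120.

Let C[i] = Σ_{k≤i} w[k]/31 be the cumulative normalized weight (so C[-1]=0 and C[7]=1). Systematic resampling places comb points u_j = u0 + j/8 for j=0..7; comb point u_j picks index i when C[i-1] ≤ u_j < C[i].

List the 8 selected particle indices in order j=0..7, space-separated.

0 1 2 3 3 5 6 7

C = [6/31, 9/31, 12/31, 20/31, 20/31, 24/31, 28/31, 1]
j=0: u_0=13/120 ∈ [0, 6/31) → index 0
j=1: u_1=7/30 ∈ [6/31, 9/31) → index 1
j=2: u_2=43/120 ∈ [9/31, 12/31) → index 2
j=3: u_3=29/60 ∈ [12/31, 20/31) → index 3
j=4: u_4=73/120 ∈ [12/31, 20/31) → index 3
j=5: u_5=11/15 ∈ [20/31, 24/31) → index 5
j=6: u_6=103/120 ∈ [24/31, 28/31) → index 6
j=7: u_7=59/60 ∈ [28/31, 1) → index 7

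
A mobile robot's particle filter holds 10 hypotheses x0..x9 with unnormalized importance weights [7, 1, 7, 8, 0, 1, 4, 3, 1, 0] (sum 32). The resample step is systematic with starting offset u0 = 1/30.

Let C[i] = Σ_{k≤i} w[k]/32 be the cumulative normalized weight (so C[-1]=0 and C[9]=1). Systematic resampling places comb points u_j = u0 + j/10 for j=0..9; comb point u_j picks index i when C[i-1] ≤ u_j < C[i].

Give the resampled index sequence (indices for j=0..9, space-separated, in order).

C = [7/32, 1/4, 15/32, 23/32, 23/32, 3/4, 7/8, 31/32, 1, 1]
j=0: u_0=1/30 ∈ [0, 7/32) → index 0
j=1: u_1=2/15 ∈ [0, 7/32) → index 0
j=2: u_2=7/30 ∈ [7/32, 1/4) → index 1
j=3: u_3=1/3 ∈ [1/4, 15/32) → index 2
j=4: u_4=13/30 ∈ [1/4, 15/32) → index 2
j=5: u_5=8/15 ∈ [15/32, 23/32) → index 3
j=6: u_6=19/30 ∈ [15/32, 23/32) → index 3
j=7: u_7=11/15 ∈ [23/32, 3/4) → index 5
j=8: u_8=5/6 ∈ [3/4, 7/8) → index 6
j=9: u_9=14/15 ∈ [7/8, 31/32) → index 7

0 0 1 2 2 3 3 5 6 7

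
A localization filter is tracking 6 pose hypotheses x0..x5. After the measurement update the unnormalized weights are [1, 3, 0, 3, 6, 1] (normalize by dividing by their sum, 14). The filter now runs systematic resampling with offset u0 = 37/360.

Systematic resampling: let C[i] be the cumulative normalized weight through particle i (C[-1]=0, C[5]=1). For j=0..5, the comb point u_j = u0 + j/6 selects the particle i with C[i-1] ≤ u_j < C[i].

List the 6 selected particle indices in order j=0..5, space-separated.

1 1 3 4 4 5

C = [1/14, 2/7, 2/7, 1/2, 13/14, 1]
j=0: u_0=37/360 ∈ [1/14, 2/7) → index 1
j=1: u_1=97/360 ∈ [1/14, 2/7) → index 1
j=2: u_2=157/360 ∈ [2/7, 1/2) → index 3
j=3: u_3=217/360 ∈ [1/2, 13/14) → index 4
j=4: u_4=277/360 ∈ [1/2, 13/14) → index 4
j=5: u_5=337/360 ∈ [13/14, 1) → index 5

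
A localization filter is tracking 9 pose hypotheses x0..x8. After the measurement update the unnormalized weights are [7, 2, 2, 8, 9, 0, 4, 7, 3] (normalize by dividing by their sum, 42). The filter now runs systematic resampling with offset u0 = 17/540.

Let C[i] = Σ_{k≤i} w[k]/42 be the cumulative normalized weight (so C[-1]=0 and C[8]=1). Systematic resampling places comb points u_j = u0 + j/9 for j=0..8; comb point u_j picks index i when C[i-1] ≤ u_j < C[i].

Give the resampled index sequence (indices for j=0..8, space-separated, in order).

0 0 2 3 4 4 6 7 7

C = [1/6, 3/14, 11/42, 19/42, 2/3, 2/3, 16/21, 13/14, 1]
j=0: u_0=17/540 ∈ [0, 1/6) → index 0
j=1: u_1=77/540 ∈ [0, 1/6) → index 0
j=2: u_2=137/540 ∈ [3/14, 11/42) → index 2
j=3: u_3=197/540 ∈ [11/42, 19/42) → index 3
j=4: u_4=257/540 ∈ [19/42, 2/3) → index 4
j=5: u_5=317/540 ∈ [19/42, 2/3) → index 4
j=6: u_6=377/540 ∈ [2/3, 16/21) → index 6
j=7: u_7=437/540 ∈ [16/21, 13/14) → index 7
j=8: u_8=497/540 ∈ [16/21, 13/14) → index 7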